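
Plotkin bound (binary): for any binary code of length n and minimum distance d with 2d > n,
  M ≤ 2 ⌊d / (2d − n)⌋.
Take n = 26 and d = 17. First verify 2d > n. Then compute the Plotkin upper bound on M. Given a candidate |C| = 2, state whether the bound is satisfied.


Plotkin bound M ≤ 4; given |C| = 2 ≤ bound (satisfied).

Check applicability: 2d = 34, n = 26.
2d − n = 8 > 0, so Plotkin applies.
Compute d/(2d−n) = 17/8 ≈ 2.1250.
⌊d/(2d−n)⌋ = 2.
Plotkin bound: M ≤ 2·2 = 4.
Given |C| = 2, check: satisfied.
This |C| is below the Plotkin bound.


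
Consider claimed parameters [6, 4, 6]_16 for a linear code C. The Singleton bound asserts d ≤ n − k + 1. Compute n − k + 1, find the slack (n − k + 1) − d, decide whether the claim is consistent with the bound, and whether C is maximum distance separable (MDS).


Singleton RHS = n − k + 1 = 3, slack = -3, bound violated (no such code; not MDS).

Singleton bound: d ≤ n − k + 1.
Here n = 6, k = 4, so n − k + 1 = 3.
Given d = 6, check d ≤ 3: NO.
Slack = (n − k + 1) − d = -3.
The slack is negative: d = 6 exceeds n − k + 1 = 3 by 3, so the Singleton bound is violated and no linear [6, 4, 6]_16 code can exist. In particular it is not MDS (MDS requires d = n − k + 1 exactly).
Description: the claimed parameters are [6, 4, 6]_16; such a code would be impossible (violates the Singleton bound).


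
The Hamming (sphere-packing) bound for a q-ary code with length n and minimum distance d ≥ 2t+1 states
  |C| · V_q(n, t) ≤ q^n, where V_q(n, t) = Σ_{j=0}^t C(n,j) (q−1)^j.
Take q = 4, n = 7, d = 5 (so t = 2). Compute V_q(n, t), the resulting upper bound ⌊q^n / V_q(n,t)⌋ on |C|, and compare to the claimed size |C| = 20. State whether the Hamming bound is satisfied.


V_q(n, t) = 211, q^n = 16384, Hamming bound = 77, |C| = 20 ≤ bound (satisfied).

Step 1: Compute V_q(n, t) = Σ_{j=0}^2 C(n, j) (q−1)^j.
  j = 0: C(7,0)·(3)^0 = 1·1 = 1.
  j = 1: C(7,1)·(3)^1 = 7·3 = 21.
  j = 2: C(7,2)·(3)^2 = 21·9 = 189.
  V_q(n, t) = 1 + 21 + 189 = 211.
Step 2: q^n = 4^7 = 16384.
Step 3: Hamming bound ⌊q^n / V_q(n,t)⌋ = ⌊16384/211⌋ = 77.
Step 4: Compare |C| = 20 to 77: satisfied.
The claimed |C| lies below the Hamming bound.


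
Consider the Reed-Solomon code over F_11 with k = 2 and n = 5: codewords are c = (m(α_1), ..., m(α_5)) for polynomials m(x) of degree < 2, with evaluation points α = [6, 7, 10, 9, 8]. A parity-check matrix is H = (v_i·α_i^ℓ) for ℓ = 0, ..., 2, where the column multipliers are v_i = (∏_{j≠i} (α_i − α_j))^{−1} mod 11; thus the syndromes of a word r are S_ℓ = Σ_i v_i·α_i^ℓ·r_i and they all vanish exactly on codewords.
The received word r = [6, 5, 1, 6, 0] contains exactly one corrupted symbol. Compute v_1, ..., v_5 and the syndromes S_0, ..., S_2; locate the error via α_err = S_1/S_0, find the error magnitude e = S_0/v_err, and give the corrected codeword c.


S = (9, 10, 5), error at position 1, error magnitude e = 7, c = [10, 5, 1, 6, 0].

Step 1: column multipliers v_i = (∏_{j≠i}(α_i − α_j))^{−1} mod 11.
  i = 1 (α = 6): (6−7)(6−10)(6−9)(6−8) = (−1)·(−4)·(−3)·(−2) = 24 ≡ 2, so v_1 = 2^{−1} = 6 (mod 11).
  i = 2 (α = 7): (7−6)(7−10)(7−9)(7−8) = 1·(−3)·(−2)·(−1) = −6 ≡ 5, so v_2 = 5^{−1} = 9 (mod 11).
  i = 3 (α = 10): (10−6)(10−7)(10−9)(10−8) = 4·3·1·2 = 24 ≡ 2, so v_3 = 2^{−1} = 6 (mod 11).
  i = 4 (α = 9): (9−6)(9−7)(9−10)(9−8) = 3·2·(−1)·1 = −6 ≡ 5, so v_4 = 5^{−1} = 9 (mod 11).
  i = 5 (α = 8): (8−6)(8−7)(8−10)(8−9) = 2·1·(−2)·(−1) = 4 ≡ 4, so v_5 = 4^{−1} = 3 (mod 11).
  v = [6, 9, 6, 9, 3].
Step 2: syndromes of r = [6, 5, 1, 6, 0] (all sums mod 11).
  S_0 = Σ v_i r_i = 6·6 + 9·5 + 6·1 + 9·6 + 3·0 = 141 ≡ 9.
  S_1 = Σ v_i α_i r_i = 6·6·6 + 9·7·5 + 6·10·1 + 9·9·6 + 3·8·0 = 1077 ≡ 10.
  α_i^2 mod 11 = [3, 5, 1, 4, 9].
  S_2 = Σ v_i α_i^2 r_i = 6·3·6 + 9·5·5 + 6·1·1 + 9·4·6 + 3·9·0 = 555 ≡ 5.
  S = (9, 10, 5) ≠ 0, so r is not a codeword (an error is present).
Step 3: locate the error. For a single error e at position i, S_ℓ = v_i·e·α_i^ℓ, so α_err = S_1/S_0.
  S_0^{−1} = 9^{−1} = 5 (mod 11), so α_err = 10·5 = 50 ≡ 6 = α_1. Error position i = 1.
  Consistency check: S_2/S_1 = 5·10 = 50 ≡ 6 = α_err ✓ (single-error assumption holds).
Step 4: error magnitude e = S_0/v_1 = S_0·∏_{j≠1}(α_1 − α_j) = 9·2 = 18 ≡ 7 (mod 11).
Step 5: correct position 1: c_1 = r_1 − e = 6 − 7 ≡ 10 (mod 11). Hence c = [10, 5, 1, 6, 0].
  Check: interpolating c through the α_i gives m(x) = 7 + 6·x (degree < 2) with m(α_i) = c_i for every i, so c is indeed a codeword.


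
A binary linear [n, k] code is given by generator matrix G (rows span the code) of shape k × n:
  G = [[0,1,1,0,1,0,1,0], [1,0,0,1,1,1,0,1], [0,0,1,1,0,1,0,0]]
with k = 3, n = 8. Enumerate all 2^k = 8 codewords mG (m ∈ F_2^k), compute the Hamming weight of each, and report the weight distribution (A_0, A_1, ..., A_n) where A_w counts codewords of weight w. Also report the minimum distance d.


Weight distribution: A_0 = 1, A_3 = 1, A_4 = 3, A_5 = 2, A_7 = 1. Minimum distance d = 3.

Enumerate all 2^3 = 8 messages m ∈ F_2^3.
For each, compute codeword c = mG in F_2^8, then tally its weight.
  m = 000 → c = 00000000, weight = 0.
  m = 100 → c = 01101010, weight = 4.
  m = 010 → c = 10011101, weight = 5.
  m = 110 → c = 11110111, weight = 7.
  m = 001 → c = 00110100, weight = 3.
  m = 101 → c = 01011110, weight = 5.
  m = 011 → c = 10101001, weight = 4.
  m = 111 → c = 11000011, weight = 4.
Tally weights:
  weight 0: 1 codewords.
  weight 3: 1 codewords.
  weight 4: 3 codewords.
  weight 5: 2 codewords.
  weight 7: 1 codewords.
Minimum distance d = smallest w > 0 with A_w > 0 = 3.
Sanity: Σ A_w = 8 = 2^3 = 8 ✓.


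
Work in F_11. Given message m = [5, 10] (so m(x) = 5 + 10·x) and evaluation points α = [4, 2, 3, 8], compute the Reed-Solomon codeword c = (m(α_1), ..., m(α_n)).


c = [1, 3, 2, 8]

Message polynomial: m(x) = 5 + 10·x (mod 11).
For each evaluation point α_i, compute m(α_i) mod 11:
  α_1 = 4: Horner steps 10 → 1, so m(4) = 1.
  α_2 = 2: Horner steps 10 → 3, so m(2) = 3.
  α_3 = 3: Horner steps 10 → 2, so m(3) = 2.
  α_4 = 8: Horner steps 10 → 8, so m(8) = 8.
Codeword c = [1, 3, 2, 8] ∈ F_11^4.


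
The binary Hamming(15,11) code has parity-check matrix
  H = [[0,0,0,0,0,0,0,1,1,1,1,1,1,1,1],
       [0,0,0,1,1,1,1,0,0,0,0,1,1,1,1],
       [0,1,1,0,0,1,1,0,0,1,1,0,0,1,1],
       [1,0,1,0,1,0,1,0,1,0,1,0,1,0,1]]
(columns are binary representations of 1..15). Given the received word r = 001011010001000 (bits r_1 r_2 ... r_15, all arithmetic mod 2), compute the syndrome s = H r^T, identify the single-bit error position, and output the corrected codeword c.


s = (0, 1, 0, 0)^T, error position = 4, corrected codeword c = 001111010001000

Compute s = H r^T mod 2 one row at a time:
  s_1 = 1 + 0 + 0 + 0 + 1 + 0 + 0 + 0 = 2 ≡ 0 (mod 2).
  s_2 = 0 + 1 + 1 + 0 + 1 + 0 + 0 + 0 = 3 ≡ 1 (mod 2).
  s_3 = 0 + 1 + 1 + 0 + 0 + 0 + 0 + 0 = 2 ≡ 0 (mod 2).
  s_4 = 0 + 1 + 1 + 0 + 0 + 0 + 0 + 0 = 2 ≡ 0 (mod 2).
s = (0, 1, 0, 0)^T — this equals column 4 of H (binary 0100), so error is at position 4.
Correct: flip bit 4 of r = 001011010001000 to get c = 001111010001000.


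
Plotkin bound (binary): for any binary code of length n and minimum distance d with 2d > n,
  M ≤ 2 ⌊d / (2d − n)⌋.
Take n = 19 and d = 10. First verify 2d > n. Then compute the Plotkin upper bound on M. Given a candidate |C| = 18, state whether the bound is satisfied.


Plotkin bound M ≤ 20; given |C| = 18 ≤ bound (satisfied).

Check applicability: 2d = 20, n = 19.
2d − n = 1 > 0, so Plotkin applies.
Compute d/(2d−n) = 10/1 ≈ 10.0000.
⌊d/(2d−n)⌋ = 10.
Plotkin bound: M ≤ 2·10 = 20.
Given |C| = 18, check: satisfied.
This |C| is below the Plotkin bound.


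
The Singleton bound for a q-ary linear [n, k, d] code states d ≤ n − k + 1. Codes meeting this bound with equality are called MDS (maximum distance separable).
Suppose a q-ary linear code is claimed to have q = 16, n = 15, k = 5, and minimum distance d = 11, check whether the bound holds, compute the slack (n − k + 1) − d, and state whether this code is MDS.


Singleton RHS = n − k + 1 = 11, slack = 0, bound satisfied, MDS.

Singleton bound: d ≤ n − k + 1.
Here n = 15, k = 5, so n − k + 1 = 11.
Given d = 11, check d ≤ 11: YES.
Slack = (n − k + 1) − d = 0.
The code is MDS (slack = 0).
Description: the claimed parameters are [15, 5, 11]_16; such a code would be MDS (meets Singleton bound).


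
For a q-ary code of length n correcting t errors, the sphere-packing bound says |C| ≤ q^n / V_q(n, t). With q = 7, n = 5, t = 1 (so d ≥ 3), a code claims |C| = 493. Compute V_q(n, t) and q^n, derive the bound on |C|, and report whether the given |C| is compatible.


V_q(n, t) = 31, q^n = 16807, Hamming bound = 542, |C| = 493 ≤ bound (satisfied).

Step 1: Compute V_q(n, t) = Σ_{j=0}^1 C(n, j) (q−1)^j.
  j = 0: C(5,0)·(6)^0 = 1·1 = 1.
  j = 1: C(5,1)·(6)^1 = 5·6 = 30.
  V_q(n, t) = 1 + 30 = 31.
Step 2: q^n = 7^5 = 16807.
Step 3: Hamming bound ⌊q^n / V_q(n,t)⌋ = ⌊16807/31⌋ = 542.
Step 4: Compare |C| = 493 to 542: satisfied.
The claimed |C| lies below the Hamming bound.


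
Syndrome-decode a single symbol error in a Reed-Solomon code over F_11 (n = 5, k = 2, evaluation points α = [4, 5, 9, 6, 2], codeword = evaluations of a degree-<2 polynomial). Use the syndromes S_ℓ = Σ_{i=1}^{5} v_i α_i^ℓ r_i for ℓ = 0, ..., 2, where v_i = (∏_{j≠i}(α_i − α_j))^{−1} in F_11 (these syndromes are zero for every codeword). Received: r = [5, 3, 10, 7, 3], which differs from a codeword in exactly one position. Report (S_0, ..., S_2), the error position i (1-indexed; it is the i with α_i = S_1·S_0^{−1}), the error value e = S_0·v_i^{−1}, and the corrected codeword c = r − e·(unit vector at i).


S = (8, 7, 2), error at position 2, error magnitude e = 8, c = [5, 6, 10, 7, 3].

Step 1: column multipliers v_i = (∏_{j≠i}(α_i − α_j))^{−1} mod 11.
  i = 1 (α = 4): (4−5)(4−9)(4−6)(4−2) = (−1)·(−5)·(−2)·2 = −20 ≡ 2, so v_1 = 2^{−1} = 6 (mod 11).
  i = 2 (α = 5): (5−4)(5−9)(5−6)(5−2) = 1·(−4)·(−1)·3 = 12 ≡ 1, so v_2 = 1^{−1} = 1 (mod 11).
  i = 3 (α = 9): (9−4)(9−5)(9−6)(9−2) = 5·4·3·7 = 420 ≡ 2, so v_3 = 2^{−1} = 6 (mod 11).
  i = 4 (α = 6): (6−4)(6−5)(6−9)(6−2) = 2·1·(−3)·4 = −24 ≡ 9, so v_4 = 9^{−1} = 5 (mod 11).
  i = 5 (α = 2): (2−4)(2−5)(2−9)(2−6) = (−2)·(−3)·(−7)·(−4) = 168 ≡ 3, so v_5 = 3^{−1} = 4 (mod 11).
  v = [6, 1, 6, 5, 4].
Step 2: syndromes of r = [5, 3, 10, 7, 3] (all sums mod 11).
  S_0 = Σ v_i r_i = 6·5 + 1·3 + 6·10 + 5·7 + 4·3 = 140 ≡ 8.
  S_1 = Σ v_i α_i r_i = 6·4·5 + 1·5·3 + 6·9·10 + 5·6·7 + 4·2·3 = 909 ≡ 7.
  α_i^2 mod 11 = [5, 3, 4, 3, 4].
  S_2 = Σ v_i α_i^2 r_i = 6·5·5 + 1·3·3 + 6·4·10 + 5·3·7 + 4·4·3 = 552 ≡ 2.
  S = (8, 7, 2) ≠ 0, so r is not a codeword (an error is present).
Step 3: locate the error. For a single error e at position i, S_ℓ = v_i·e·α_i^ℓ, so α_err = S_1/S_0.
  S_0^{−1} = 8^{−1} = 7 (mod 11), so α_err = 7·7 = 49 ≡ 5 = α_2. Error position i = 2.
  Consistency check: S_2/S_1 = 2·8 = 16 ≡ 5 = α_err ✓ (single-error assumption holds).
Step 4: error magnitude e = S_0/v_2 = S_0·∏_{j≠2}(α_2 − α_j) = 8·1 = 8 ≡ 8 (mod 11).
Step 5: correct position 2: c_2 = r_2 − e = 3 − 8 ≡ 6 (mod 11). Hence c = [5, 6, 10, 7, 3].
  Check: interpolating c through the α_i gives m(x) = 1 + 1·x (degree < 2) with m(α_i) = c_i for every i, so c is indeed a codeword.


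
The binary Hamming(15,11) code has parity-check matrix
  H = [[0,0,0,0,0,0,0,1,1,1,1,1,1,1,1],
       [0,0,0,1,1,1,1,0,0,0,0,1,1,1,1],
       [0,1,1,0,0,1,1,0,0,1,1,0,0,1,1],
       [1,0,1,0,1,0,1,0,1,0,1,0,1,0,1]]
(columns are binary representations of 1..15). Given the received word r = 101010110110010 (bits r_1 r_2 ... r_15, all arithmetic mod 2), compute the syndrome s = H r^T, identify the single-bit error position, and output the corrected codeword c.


s = (0, 1, 1, 1)^T, error position = 7, corrected codeword c = 101010010110010

Compute s = H r^T mod 2 one row at a time:
  s_1 = 1 + 0 + 1 + 1 + 0 + 0 + 1 + 0 = 4 ≡ 0 (mod 2).
  s_2 = 0 + 1 + 0 + 1 + 0 + 0 + 1 + 0 = 3 ≡ 1 (mod 2).
  s_3 = 0 + 1 + 0 + 1 + 1 + 1 + 1 + 0 = 5 ≡ 1 (mod 2).
  s_4 = 1 + 1 + 1 + 1 + 0 + 1 + 0 + 0 = 5 ≡ 1 (mod 2).
s = (0, 1, 1, 1)^T — this equals column 7 of H (binary 0111), so error is at position 7.
Correct: flip bit 7 of r = 101010110110010 to get c = 101010010110010.


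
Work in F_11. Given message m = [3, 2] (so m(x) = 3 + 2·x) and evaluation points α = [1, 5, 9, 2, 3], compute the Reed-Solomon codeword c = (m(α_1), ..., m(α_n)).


c = [5, 2, 10, 7, 9]

Message polynomial: m(x) = 3 + 2·x (mod 11).
For each evaluation point α_i, compute m(α_i) mod 11:
  α_1 = 1: Horner steps 2 → 5, so m(1) = 5.
  α_2 = 5: Horner steps 2 → 2, so m(5) = 2.
  α_3 = 9: Horner steps 2 → 10, so m(9) = 10.
  α_4 = 2: Horner steps 2 → 7, so m(2) = 7.
  α_5 = 3: Horner steps 2 → 9, so m(3) = 9.
Codeword c = [5, 2, 10, 7, 9] ∈ F_11^5.


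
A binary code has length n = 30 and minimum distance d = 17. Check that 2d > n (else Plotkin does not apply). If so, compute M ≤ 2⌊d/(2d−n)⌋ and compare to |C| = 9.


Plotkin bound M ≤ 8; given |C| = 9 > bound (violated).

Check applicability: 2d = 34, n = 30.
2d − n = 4 > 0, so Plotkin applies.
Compute d/(2d−n) = 17/4 ≈ 4.2500.
⌊d/(2d−n)⌋ = 4.
Plotkin bound: M ≤ 2·4 = 8.
Given |C| = 9, check: VIOLATED.
This |C| is above the Plotkin bound, so no binary code with n = 30, d = 17 and 9 codewords exists.


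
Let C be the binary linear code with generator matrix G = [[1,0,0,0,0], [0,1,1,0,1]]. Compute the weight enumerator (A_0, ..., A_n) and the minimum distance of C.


Weight distribution: A_0 = 1, A_1 = 1, A_3 = 1, A_4 = 1. Minimum distance d = 1.

Enumerate all 2^2 = 4 messages m ∈ F_2^2.
For each, compute codeword c = mG in F_2^5, then tally its weight.
  m = 00 → c = 00000, weight = 0.
  m = 10 → c = 10000, weight = 1.
  m = 01 → c = 01101, weight = 3.
  m = 11 → c = 11101, weight = 4.
Tally weights:
  weight 0: 1 codewords.
  weight 1: 1 codewords.
  weight 3: 1 codewords.
  weight 4: 1 codewords.
Minimum distance d = smallest w > 0 with A_w > 0 = 1.
Sanity: Σ A_w = 4 = 2^2 = 4 ✓.


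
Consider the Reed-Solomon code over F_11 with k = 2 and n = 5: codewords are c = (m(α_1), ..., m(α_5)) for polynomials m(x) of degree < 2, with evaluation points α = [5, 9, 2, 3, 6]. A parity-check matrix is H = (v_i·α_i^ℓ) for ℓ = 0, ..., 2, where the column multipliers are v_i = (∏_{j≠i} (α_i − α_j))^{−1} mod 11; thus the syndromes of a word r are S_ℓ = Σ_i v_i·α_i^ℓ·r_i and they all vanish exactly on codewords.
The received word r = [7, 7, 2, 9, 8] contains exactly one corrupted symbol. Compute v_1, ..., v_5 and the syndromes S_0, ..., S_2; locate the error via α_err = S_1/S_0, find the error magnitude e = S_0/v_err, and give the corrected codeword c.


S = (3, 4, 9), error at position 1, error magnitude e = 6, c = [1, 7, 2, 9, 8].

Step 1: column multipliers v_i = (∏_{j≠i}(α_i − α_j))^{−1} mod 11.
  i = 1 (α = 5): (5−9)(5−2)(5−3)(5−6) = (−4)·3·2·(−1) = 24 ≡ 2, so v_1 = 2^{−1} = 6 (mod 11).
  i = 2 (α = 9): (9−5)(9−2)(9−3)(9−6) = 4·7·6·3 = 504 ≡ 9, so v_2 = 9^{−1} = 5 (mod 11).
  i = 3 (α = 2): (2−5)(2−9)(2−3)(2−6) = (−3)·(−7)·(−1)·(−4) = 84 ≡ 7, so v_3 = 7^{−1} = 8 (mod 11).
  i = 4 (α = 3): (3−5)(3−9)(3−2)(3−6) = (−2)·(−6)·1·(−3) = −36 ≡ 8, so v_4 = 8^{−1} = 7 (mod 11).
  i = 5 (α = 6): (6−5)(6−9)(6−2)(6−3) = 1·(−3)·4·3 = −36 ≡ 8, so v_5 = 8^{−1} = 7 (mod 11).
  v = [6, 5, 8, 7, 7].
Step 2: syndromes of r = [7, 7, 2, 9, 8] (all sums mod 11).
  S_0 = Σ v_i r_i = 6·7 + 5·7 + 8·2 + 7·9 + 7·8 = 212 ≡ 3.
  S_1 = Σ v_i α_i r_i = 6·5·7 + 5·9·7 + 8·2·2 + 7·3·9 + 7·6·8 = 1082 ≡ 4.
  α_i^2 mod 11 = [3, 4, 4, 9, 3].
  S_2 = Σ v_i α_i^2 r_i = 6·3·7 + 5·4·7 + 8·4·2 + 7·9·9 + 7·3·8 = 1065 ≡ 9.
  S = (3, 4, 9) ≠ 0, so r is not a codeword (an error is present).
Step 3: locate the error. For a single error e at position i, S_ℓ = v_i·e·α_i^ℓ, so α_err = S_1/S_0.
  S_0^{−1} = 3^{−1} = 4 (mod 11), so α_err = 4·4 = 16 ≡ 5 = α_1. Error position i = 1.
  Consistency check: S_2/S_1 = 9·3 = 27 ≡ 5 = α_err ✓ (single-error assumption holds).
Step 4: error magnitude e = S_0/v_1 = S_0·∏_{j≠1}(α_1 − α_j) = 3·2 = 6 ≡ 6 (mod 11).
Step 5: correct position 1: c_1 = r_1 − e = 7 − 6 ≡ 1 (mod 11). Hence c = [1, 7, 2, 9, 8].
  Check: interpolating c through the α_i gives m(x) = 10 + 7·x (degree < 2) with m(α_i) = c_i for every i, so c is indeed a codeword.


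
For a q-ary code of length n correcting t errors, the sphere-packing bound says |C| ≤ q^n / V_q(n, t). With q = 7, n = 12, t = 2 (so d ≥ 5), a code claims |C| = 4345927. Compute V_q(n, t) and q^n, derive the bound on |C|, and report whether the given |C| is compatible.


V_q(n, t) = 2449, q^n = 13841287201, Hamming bound = 5651811, |C| = 4345927 ≤ bound (satisfied).

Step 1: Compute V_q(n, t) = Σ_{j=0}^2 C(n, j) (q−1)^j.
  j = 0: C(12,0)·(6)^0 = 1·1 = 1.
  j = 1: C(12,1)·(6)^1 = 12·6 = 72.
  j = 2: C(12,2)·(6)^2 = 66·36 = 2376.
  V_q(n, t) = 1 + 72 + 2376 = 2449.
Step 2: q^n = 7^12 = 13841287201.
Step 3: Hamming bound ⌊q^n / V_q(n,t)⌋ = ⌊13841287201/2449⌋ = 5651811.
Step 4: Compare |C| = 4345927 to 5651811: satisfied.
The claimed |C| lies below the Hamming bound.


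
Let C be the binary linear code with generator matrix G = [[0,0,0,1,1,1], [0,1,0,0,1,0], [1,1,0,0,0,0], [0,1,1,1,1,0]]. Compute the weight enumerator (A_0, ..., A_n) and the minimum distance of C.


Weight distribution: A_0 = 1, A_2 = 4, A_3 = 6, A_4 = 3, A_5 = 2. Minimum distance d = 2.

Enumerate all 2^4 = 16 messages m ∈ F_2^4.
For each, compute codeword c = mG in F_2^6, then tally its weight.
  m = 0000 → c = 000000, weight = 0.
  m = 1000 → c = 000111, weight = 3.
  m = 0100 → c = 010010, weight = 2.
  m = 1100 → c = 010101, weight = 3.
  m = 0010 → c = 110000, weight = 2.
  m = 1010 → c = 110111, weight = 5.
  m = 0110 → c = 100010, weight = 2.
  m = 1110 → c = 100101, weight = 3.
  m = 0001 → c = 011110, weight = 4.
  m = 1001 → c = 011001, weight = 3.
  m = 0101 → c = 001100, weight = 2.
  m = 1101 → c = 001011, weight = 3.
  m = 0011 → c = 101110, weight = 4.
  m = 1011 → c = 101001, weight = 3.
  m = 0111 → c = 111100, weight = 4.
  m = 1111 → c = 111011, weight = 5.
Tally weights:
  weight 0: 1 codewords.
  weight 2: 4 codewords.
  weight 3: 6 codewords.
  weight 4: 3 codewords.
  weight 5: 2 codewords.
Minimum distance d = smallest w > 0 with A_w > 0 = 2.
Sanity: Σ A_w = 16 = 2^4 = 16 ✓.


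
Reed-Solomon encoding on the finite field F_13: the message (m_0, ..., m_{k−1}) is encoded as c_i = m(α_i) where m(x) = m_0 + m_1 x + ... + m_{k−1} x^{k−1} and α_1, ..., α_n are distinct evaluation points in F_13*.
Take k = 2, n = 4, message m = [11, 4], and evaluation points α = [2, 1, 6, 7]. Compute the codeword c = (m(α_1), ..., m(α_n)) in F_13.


c = [6, 2, 9, 0]

Message polynomial: m(x) = 11 + 4·x (mod 13).
For each evaluation point α_i, compute m(α_i) mod 13:
  α_1 = 2: Horner steps 4 → 6, so m(2) = 6.
  α_2 = 1: Horner steps 4 → 2, so m(1) = 2.
  α_3 = 6: Horner steps 4 → 9, so m(6) = 9.
  α_4 = 7: Horner steps 4 → 0, so m(7) = 0.
Codeword c = [6, 2, 9, 0] ∈ F_13^4.


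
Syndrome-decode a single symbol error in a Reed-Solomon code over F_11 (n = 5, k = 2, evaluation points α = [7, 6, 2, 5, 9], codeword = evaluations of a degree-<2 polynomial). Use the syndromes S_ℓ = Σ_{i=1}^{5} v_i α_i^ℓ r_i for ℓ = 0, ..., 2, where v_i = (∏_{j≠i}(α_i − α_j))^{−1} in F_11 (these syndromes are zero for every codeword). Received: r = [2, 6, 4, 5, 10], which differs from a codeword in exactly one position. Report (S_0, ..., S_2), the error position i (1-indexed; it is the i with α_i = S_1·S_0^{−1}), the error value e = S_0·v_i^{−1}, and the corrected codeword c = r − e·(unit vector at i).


S = (8, 4, 2), error at position 2, error magnitude e = 8, c = [2, 9, 4, 5, 10].

Step 1: column multipliers v_i = (∏_{j≠i}(α_i − α_j))^{−1} mod 11.
  i = 1 (α = 7): (7−6)(7−2)(7−5)(7−9) = 1·5·2·(−2) = −20 ≡ 2, so v_1 = 2^{−1} = 6 (mod 11).
  i = 2 (α = 6): (6−7)(6−2)(6−5)(6−9) = (−1)·4·1·(−3) = 12 ≡ 1, so v_2 = 1^{−1} = 1 (mod 11).
  i = 3 (α = 2): (2−7)(2−6)(2−5)(2−9) = (−5)·(−4)·(−3)·(−7) = 420 ≡ 2, so v_3 = 2^{−1} = 6 (mod 11).
  i = 4 (α = 5): (5−7)(5−6)(5−2)(5−9) = (−2)·(−1)·3·(−4) = −24 ≡ 9, so v_4 = 9^{−1} = 5 (mod 11).
  i = 5 (α = 9): (9−7)(9−6)(9−2)(9−5) = 2·3·7·4 = 168 ≡ 3, so v_5 = 3^{−1} = 4 (mod 11).
  v = [6, 1, 6, 5, 4].
Step 2: syndromes of r = [2, 6, 4, 5, 10] (all sums mod 11).
  S_0 = Σ v_i r_i = 6·2 + 1·6 + 6·4 + 5·5 + 4·10 = 107 ≡ 8.
  S_1 = Σ v_i α_i r_i = 6·7·2 + 1·6·6 + 6·2·4 + 5·5·5 + 4·9·10 = 653 ≡ 4.
  α_i^2 mod 11 = [5, 3, 4, 3, 4].
  S_2 = Σ v_i α_i^2 r_i = 6·5·2 + 1·3·6 + 6·4·4 + 5·3·5 + 4·4·10 = 409 ≡ 2.
  S = (8, 4, 2) ≠ 0, so r is not a codeword (an error is present).
Step 3: locate the error. For a single error e at position i, S_ℓ = v_i·e·α_i^ℓ, so α_err = S_1/S_0.
  S_0^{−1} = 8^{−1} = 7 (mod 11), so α_err = 4·7 = 28 ≡ 6 = α_2. Error position i = 2.
  Consistency check: S_2/S_1 = 2·3 = 6 ≡ 6 = α_err ✓ (single-error assumption holds).
Step 4: error magnitude e = S_0/v_2 = S_0·∏_{j≠2}(α_2 − α_j) = 8·1 = 8 ≡ 8 (mod 11).
Step 5: correct position 2: c_2 = r_2 − e = 6 − 8 ≡ 9 (mod 11). Hence c = [2, 9, 4, 5, 10].
  Check: interpolating c through the α_i gives m(x) = 7 + 4·x (degree < 2) with m(α_i) = c_i for every i, so c is indeed a codeword.


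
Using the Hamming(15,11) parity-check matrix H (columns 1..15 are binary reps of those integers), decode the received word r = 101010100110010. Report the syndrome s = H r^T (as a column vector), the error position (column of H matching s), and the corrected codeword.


s = (1, 1, 1, 1)^T, error position = 15, corrected codeword c = 101010100110011

Compute s = H r^T mod 2 one row at a time:
  s_1 = 0 + 0 + 1 + 1 + 0 + 0 + 1 + 0 = 3 ≡ 1 (mod 2).
  s_2 = 0 + 1 + 0 + 1 + 0 + 0 + 1 + 0 = 3 ≡ 1 (mod 2).
  s_3 = 0 + 1 + 0 + 1 + 1 + 1 + 1 + 0 = 5 ≡ 1 (mod 2).
  s_4 = 1 + 1 + 1 + 1 + 0 + 1 + 0 + 0 = 5 ≡ 1 (mod 2).
s = (1, 1, 1, 1)^T — this equals column 15 of H (binary 1111), so error is at position 15.
Correct: flip bit 15 of r = 101010100110010 to get c = 101010100110011.


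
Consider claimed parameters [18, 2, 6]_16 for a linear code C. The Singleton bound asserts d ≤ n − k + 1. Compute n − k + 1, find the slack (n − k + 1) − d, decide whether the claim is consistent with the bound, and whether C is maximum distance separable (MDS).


Singleton RHS = n − k + 1 = 17, slack = 11, bound satisfied, not MDS.

Singleton bound: d ≤ n − k + 1.
Here n = 18, k = 2, so n − k + 1 = 17.
Given d = 6, check d ≤ 17: YES.
Slack = (n − k + 1) − d = 11.
The code is NOT MDS (slack = 11 > 0).
Description: the claimed parameters are [18, 2, 6]_16; such a code would be non-MDS.


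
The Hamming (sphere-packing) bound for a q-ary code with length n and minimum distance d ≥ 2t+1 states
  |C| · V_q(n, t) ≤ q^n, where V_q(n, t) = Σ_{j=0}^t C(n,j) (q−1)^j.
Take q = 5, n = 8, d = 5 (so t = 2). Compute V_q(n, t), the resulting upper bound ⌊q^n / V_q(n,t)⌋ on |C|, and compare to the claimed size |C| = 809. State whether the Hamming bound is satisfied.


V_q(n, t) = 481, q^n = 390625, Hamming bound = 812, |C| = 809 ≤ bound (satisfied).

Step 1: Compute V_q(n, t) = Σ_{j=0}^2 C(n, j) (q−1)^j.
  j = 0: C(8,0)·(4)^0 = 1·1 = 1.
  j = 1: C(8,1)·(4)^1 = 8·4 = 32.
  j = 2: C(8,2)·(4)^2 = 28·16 = 448.
  V_q(n, t) = 1 + 32 + 448 = 481.
Step 2: q^n = 5^8 = 390625.
Step 3: Hamming bound ⌊q^n / V_q(n,t)⌋ = ⌊390625/481⌋ = 812.
Step 4: Compare |C| = 809 to 812: satisfied.
The claimed |C| lies below the Hamming bound.


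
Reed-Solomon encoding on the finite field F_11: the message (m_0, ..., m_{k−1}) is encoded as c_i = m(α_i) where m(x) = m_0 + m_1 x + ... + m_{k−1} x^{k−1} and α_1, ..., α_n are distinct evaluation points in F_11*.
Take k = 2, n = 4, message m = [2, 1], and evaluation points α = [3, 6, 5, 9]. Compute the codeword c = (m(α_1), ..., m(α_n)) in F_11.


c = [5, 8, 7, 0]

Message polynomial: m(x) = 2 + 1·x (mod 11).
For each evaluation point α_i, compute m(α_i) mod 11:
  α_1 = 3: Horner steps 1 → 5, so m(3) = 5.
  α_2 = 6: Horner steps 1 → 8, so m(6) = 8.
  α_3 = 5: Horner steps 1 → 7, so m(5) = 7.
  α_4 = 9: Horner steps 1 → 0, so m(9) = 0.
Codeword c = [5, 8, 7, 0] ∈ F_11^4.


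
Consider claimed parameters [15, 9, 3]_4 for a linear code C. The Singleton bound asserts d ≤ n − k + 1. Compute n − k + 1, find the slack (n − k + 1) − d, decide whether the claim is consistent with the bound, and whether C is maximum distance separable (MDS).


Singleton RHS = n − k + 1 = 7, slack = 4, bound satisfied, not MDS.

Singleton bound: d ≤ n − k + 1.
Here n = 15, k = 9, so n − k + 1 = 7.
Given d = 3, check d ≤ 7: YES.
Slack = (n − k + 1) − d = 4.
The code is NOT MDS (slack = 4 > 0).
Description: the claimed parameters are [15, 9, 3]_4; such a code would be non-MDS.


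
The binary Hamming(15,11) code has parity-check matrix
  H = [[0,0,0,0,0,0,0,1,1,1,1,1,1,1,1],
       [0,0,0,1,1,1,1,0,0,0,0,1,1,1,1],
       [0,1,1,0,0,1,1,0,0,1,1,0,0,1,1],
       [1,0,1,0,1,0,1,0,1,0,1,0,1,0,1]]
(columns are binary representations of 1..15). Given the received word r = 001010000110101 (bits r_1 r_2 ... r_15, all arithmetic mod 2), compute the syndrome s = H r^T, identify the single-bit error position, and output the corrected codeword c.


s = (0, 1, 0, 1)^T, error position = 5, corrected codeword c = 001000000110101

Compute s = H r^T mod 2 one row at a time:
  s_1 = 0 + 0 + 1 + 1 + 0 + 1 + 0 + 1 = 4 ≡ 0 (mod 2).
  s_2 = 0 + 1 + 0 + 0 + 0 + 1 + 0 + 1 = 3 ≡ 1 (mod 2).
  s_3 = 0 + 1 + 0 + 0 + 1 + 1 + 0 + 1 = 4 ≡ 0 (mod 2).
  s_4 = 0 + 1 + 1 + 0 + 0 + 1 + 1 + 1 = 5 ≡ 1 (mod 2).
s = (0, 1, 0, 1)^T — this equals column 5 of H (binary 0101), so error is at position 5.
Correct: flip bit 5 of r = 001010000110101 to get c = 001000000110101.


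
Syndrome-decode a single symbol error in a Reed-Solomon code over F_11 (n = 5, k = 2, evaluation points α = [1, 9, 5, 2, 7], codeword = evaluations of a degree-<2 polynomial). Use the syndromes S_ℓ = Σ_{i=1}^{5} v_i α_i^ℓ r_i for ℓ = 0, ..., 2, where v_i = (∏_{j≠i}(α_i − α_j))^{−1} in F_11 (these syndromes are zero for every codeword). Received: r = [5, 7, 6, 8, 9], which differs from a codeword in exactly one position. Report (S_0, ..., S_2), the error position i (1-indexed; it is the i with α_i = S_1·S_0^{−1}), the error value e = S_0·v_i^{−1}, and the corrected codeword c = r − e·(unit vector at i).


S = (8, 1, 7), error at position 5, error magnitude e = 8, c = [5, 7, 6, 8, 1].

Step 1: column multipliers v_i = (∏_{j≠i}(α_i − α_j))^{−1} mod 11.
  i = 1 (α = 1): (1−9)(1−5)(1−2)(1−7) = (−8)·(−4)·(−1)·(−6) = 192 ≡ 5, so v_1 = 5^{−1} = 9 (mod 11).
  i = 2 (α = 9): (9−1)(9−5)(9−2)(9−7) = 8·4·7·2 = 448 ≡ 8, so v_2 = 8^{−1} = 7 (mod 11).
  i = 3 (α = 5): (5−1)(5−9)(5−2)(5−7) = 4·(−4)·3·(−2) = 96 ≡ 8, so v_3 = 8^{−1} = 7 (mod 11).
  i = 4 (α = 2): (2−1)(2−9)(2−5)(2−7) = 1·(−7)·(−3)·(−5) = −105 ≡ 5, so v_4 = 5^{−1} = 9 (mod 11).
  i = 5 (α = 7): (7−1)(7−9)(7−5)(7−2) = 6·(−2)·2·5 = −120 ≡ 1, so v_5 = 1^{−1} = 1 (mod 11).
  v = [9, 7, 7, 9, 1].
Step 2: syndromes of r = [5, 7, 6, 8, 9] (all sums mod 11).
  S_0 = Σ v_i r_i = 9·5 + 7·7 + 7·6 + 9·8 + 1·9 = 217 ≡ 8.
  S_1 = Σ v_i α_i r_i = 9·1·5 + 7·9·7 + 7·5·6 + 9·2·8 + 1·7·9 = 903 ≡ 1.
  α_i^2 mod 11 = [1, 4, 3, 4, 5].
  S_2 = Σ v_i α_i^2 r_i = 9·1·5 + 7·4·7 + 7·3·6 + 9·4·8 + 1·5·9 = 700 ≡ 7.
  S = (8, 1, 7) ≠ 0, so r is not a codeword (an error is present).
Step 3: locate the error. For a single error e at position i, S_ℓ = v_i·e·α_i^ℓ, so α_err = S_1/S_0.
  S_0^{−1} = 8^{−1} = 7 (mod 11), so α_err = 1·7 = 7 ≡ 7 = α_5. Error position i = 5.
  Consistency check: S_2/S_1 = 7·1 = 7 ≡ 7 = α_err ✓ (single-error assumption holds).
Step 4: error magnitude e = S_0/v_5 = S_0·∏_{j≠5}(α_5 − α_j) = 8·1 = 8 ≡ 8 (mod 11).
Step 5: correct position 5: c_5 = r_5 − e = 9 − 8 ≡ 1 (mod 11). Hence c = [5, 7, 6, 8, 1].
  Check: interpolating c through the α_i gives m(x) = 2 + 3·x (degree < 2) with m(α_i) = c_i for every i, so c is indeed a codeword.


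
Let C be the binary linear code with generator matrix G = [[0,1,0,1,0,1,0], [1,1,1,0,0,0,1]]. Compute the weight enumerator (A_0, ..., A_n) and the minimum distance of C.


Weight distribution: A_0 = 1, A_3 = 1, A_4 = 1, A_5 = 1. Minimum distance d = 3.

Enumerate all 2^2 = 4 messages m ∈ F_2^2.
For each, compute codeword c = mG in F_2^7, then tally its weight.
  m = 00 → c = 0000000, weight = 0.
  m = 10 → c = 0101010, weight = 3.
  m = 01 → c = 1110001, weight = 4.
  m = 11 → c = 1011011, weight = 5.
Tally weights:
  weight 0: 1 codewords.
  weight 3: 1 codewords.
  weight 4: 1 codewords.
  weight 5: 1 codewords.
Minimum distance d = smallest w > 0 with A_w > 0 = 3.
Sanity: Σ A_w = 4 = 2^2 = 4 ✓.


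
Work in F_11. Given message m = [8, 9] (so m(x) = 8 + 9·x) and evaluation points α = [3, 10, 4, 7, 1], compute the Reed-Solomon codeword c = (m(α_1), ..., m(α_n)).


c = [2, 10, 0, 5, 6]

Message polynomial: m(x) = 8 + 9·x (mod 11).
For each evaluation point α_i, compute m(α_i) mod 11:
  α_1 = 3: Horner steps 9 → 2, so m(3) = 2.
  α_2 = 10: Horner steps 9 → 10, so m(10) = 10.
  α_3 = 4: Horner steps 9 → 0, so m(4) = 0.
  α_4 = 7: Horner steps 9 → 5, so m(7) = 5.
  α_5 = 1: Horner steps 9 → 6, so m(1) = 6.
Codeword c = [2, 10, 0, 5, 6] ∈ F_11^5.


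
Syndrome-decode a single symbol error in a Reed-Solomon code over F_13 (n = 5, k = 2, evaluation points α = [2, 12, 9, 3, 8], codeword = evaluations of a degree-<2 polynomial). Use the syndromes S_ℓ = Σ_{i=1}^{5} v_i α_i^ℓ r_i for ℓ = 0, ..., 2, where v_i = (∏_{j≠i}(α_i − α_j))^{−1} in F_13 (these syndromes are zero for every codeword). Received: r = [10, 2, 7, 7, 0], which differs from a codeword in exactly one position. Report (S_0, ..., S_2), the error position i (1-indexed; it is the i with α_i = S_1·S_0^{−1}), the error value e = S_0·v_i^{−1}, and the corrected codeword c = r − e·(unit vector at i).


S = (1, 3, 9), error at position 4, error magnitude e = 3, c = [10, 2, 7, 4, 0].

Step 1: column multipliers v_i = (∏_{j≠i}(α_i − α_j))^{−1} mod 13.
  i = 1 (α = 2): (2−12)(2−9)(2−3)(2−8) = (−10)·(−7)·(−1)·(−6) = 420 ≡ 4, so v_1 = 4^{−1} = 10 (mod 13).
  i = 2 (α = 12): (12−2)(12−9)(12−3)(12−8) = 10·3·9·4 = 1080 ≡ 1, so v_2 = 1^{−1} = 1 (mod 13).
  i = 3 (α = 9): (9−2)(9−12)(9−3)(9−8) = 7·(−3)·6·1 = −126 ≡ 4, so v_3 = 4^{−1} = 10 (mod 13).
  i = 4 (α = 3): (3−2)(3−12)(3−9)(3−8) = 1·(−9)·(−6)·(−5) = −270 ≡ 3, so v_4 = 3^{−1} = 9 (mod 13).
  i = 5 (α = 8): (8−2)(8−12)(8−9)(8−3) = 6·(−4)·(−1)·5 = 120 ≡ 3, so v_5 = 3^{−1} = 9 (mod 13).
  v = [10, 1, 10, 9, 9].
Step 2: syndromes of r = [10, 2, 7, 7, 0] (all sums mod 13).
  S_0 = Σ v_i r_i = 10·10 + 1·2 + 10·7 + 9·7 + 9·0 = 235 ≡ 1.
  S_1 = Σ v_i α_i r_i = 10·2·10 + 1·12·2 + 10·9·7 + 9·3·7 + 9·8·0 = 1043 ≡ 3.
  α_i^2 mod 13 = [4, 1, 3, 9, 12].
  S_2 = Σ v_i α_i^2 r_i = 10·4·10 + 1·1·2 + 10·3·7 + 9·9·7 + 9·12·0 = 1179 ≡ 9.
  S = (1, 3, 9) ≠ 0, so r is not a codeword (an error is present).
Step 3: locate the error. For a single error e at position i, S_ℓ = v_i·e·α_i^ℓ, so α_err = S_1/S_0.
  S_0^{−1} = 1^{−1} = 1 (mod 13), so α_err = 3·1 = 3 ≡ 3 = α_4. Error position i = 4.
  Consistency check: S_2/S_1 = 9·9 = 81 ≡ 3 = α_err ✓ (single-error assumption holds).
Step 4: error magnitude e = S_0/v_4 = S_0·∏_{j≠4}(α_4 − α_j) = 1·3 = 3 ≡ 3 (mod 13).
Step 5: correct position 4: c_4 = r_4 − e = 7 − 3 ≡ 4 (mod 13). Hence c = [10, 2, 7, 4, 0].
  Check: interpolating c through the α_i gives m(x) = 9 + 7·x (degree < 2) with m(α_i) = c_i for every i, so c is indeed a codeword.


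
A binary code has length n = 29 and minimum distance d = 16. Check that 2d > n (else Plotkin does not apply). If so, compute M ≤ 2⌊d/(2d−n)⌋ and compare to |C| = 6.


Plotkin bound M ≤ 10; given |C| = 6 ≤ bound (satisfied).

Check applicability: 2d = 32, n = 29.
2d − n = 3 > 0, so Plotkin applies.
Compute d/(2d−n) = 16/3 ≈ 5.3333.
⌊d/(2d−n)⌋ = 5.
Plotkin bound: M ≤ 2·5 = 10.
Given |C| = 6, check: satisfied.
This |C| is below the Plotkin bound.


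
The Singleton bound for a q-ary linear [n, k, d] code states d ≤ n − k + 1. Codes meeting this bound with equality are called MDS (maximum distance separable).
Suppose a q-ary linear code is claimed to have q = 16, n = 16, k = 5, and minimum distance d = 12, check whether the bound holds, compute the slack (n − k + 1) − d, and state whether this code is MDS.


Singleton RHS = n − k + 1 = 12, slack = 0, bound satisfied, MDS.

Singleton bound: d ≤ n − k + 1.
Here n = 16, k = 5, so n − k + 1 = 12.
Given d = 12, check d ≤ 12: YES.
Slack = (n − k + 1) − d = 0.
The code is MDS (slack = 0).
Description: the claimed parameters are [16, 5, 12]_16; such a code would be MDS (meets Singleton bound).


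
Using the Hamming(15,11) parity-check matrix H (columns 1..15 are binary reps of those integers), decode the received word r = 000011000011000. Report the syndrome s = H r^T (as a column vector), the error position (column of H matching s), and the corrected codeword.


s = (0, 1, 0, 0)^T, error position = 4, corrected codeword c = 000111000011000

Compute s = H r^T mod 2 one row at a time:
  s_1 = 0 + 0 + 0 + 1 + 1 + 0 + 0 + 0 = 2 ≡ 0 (mod 2).
  s_2 = 0 + 1 + 1 + 0 + 1 + 0 + 0 + 0 = 3 ≡ 1 (mod 2).
  s_3 = 0 + 0 + 1 + 0 + 0 + 1 + 0 + 0 = 2 ≡ 0 (mod 2).
  s_4 = 0 + 0 + 1 + 0 + 0 + 1 + 0 + 0 = 2 ≡ 0 (mod 2).
s = (0, 1, 0, 0)^T — this equals column 4 of H (binary 0100), so error is at position 4.
Correct: flip bit 4 of r = 000011000011000 to get c = 000111000011000.


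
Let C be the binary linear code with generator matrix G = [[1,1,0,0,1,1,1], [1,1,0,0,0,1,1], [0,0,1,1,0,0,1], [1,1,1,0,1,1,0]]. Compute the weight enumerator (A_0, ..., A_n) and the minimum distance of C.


Weight distribution: A_0 = 1, A_1 = 2, A_2 = 2, A_3 = 2, A_4 = 3, A_5 = 4, A_6 = 2. Minimum distance d = 1.

Enumerate all 2^4 = 16 messages m ∈ F_2^4.
For each, compute codeword c = mG in F_2^7, then tally its weight.
  m = 0000 → c = 0000000, weight = 0.
  m = 1000 → c = 1100111, weight = 5.
  m = 0100 → c = 1100011, weight = 4.
  m = 1100 → c = 0000100, weight = 1.
  m = 0010 → c = 0011001, weight = 3.
  m = 1010 → c = 1111110, weight = 6.
  m = 0110 → c = 1111010, weight = 5.
  m = 1110 → c = 0011101, weight = 4.
  m = 0001 → c = 1110110, weight = 5.
  m = 1001 → c = 0010001, weight = 2.
  m = 0101 → c = 0010101, weight = 3.
  m = 1101 → c = 1110010, weight = 4.
  m = 0011 → c = 1101111, weight = 6.
  m = 1011 → c = 0001000, weight = 1.
  m = 0111 → c = 0001100, weight = 2.
  m = 1111 → c = 1101011, weight = 5.
Tally weights:
  weight 0: 1 codewords.
  weight 1: 2 codewords.
  weight 2: 2 codewords.
  weight 3: 2 codewords.
  weight 4: 3 codewords.
  weight 5: 4 codewords.
  weight 6: 2 codewords.
Minimum distance d = smallest w > 0 with A_w > 0 = 1.
Sanity: Σ A_w = 16 = 2^4 = 16 ✓.


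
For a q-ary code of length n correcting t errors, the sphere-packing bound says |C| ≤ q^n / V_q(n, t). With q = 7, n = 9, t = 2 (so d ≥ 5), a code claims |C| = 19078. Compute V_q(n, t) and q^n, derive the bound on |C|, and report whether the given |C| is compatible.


V_q(n, t) = 1351, q^n = 40353607, Hamming bound = 29869, |C| = 19078 ≤ bound (satisfied).

Step 1: Compute V_q(n, t) = Σ_{j=0}^2 C(n, j) (q−1)^j.
  j = 0: C(9,0)·(6)^0 = 1·1 = 1.
  j = 1: C(9,1)·(6)^1 = 9·6 = 54.
  j = 2: C(9,2)·(6)^2 = 36·36 = 1296.
  V_q(n, t) = 1 + 54 + 1296 = 1351.
Step 2: q^n = 7^9 = 40353607.
Step 3: Hamming bound ⌊q^n / V_q(n,t)⌋ = ⌊40353607/1351⌋ = 29869.
Step 4: Compare |C| = 19078 to 29869: satisfied.
The claimed |C| lies below the Hamming bound.


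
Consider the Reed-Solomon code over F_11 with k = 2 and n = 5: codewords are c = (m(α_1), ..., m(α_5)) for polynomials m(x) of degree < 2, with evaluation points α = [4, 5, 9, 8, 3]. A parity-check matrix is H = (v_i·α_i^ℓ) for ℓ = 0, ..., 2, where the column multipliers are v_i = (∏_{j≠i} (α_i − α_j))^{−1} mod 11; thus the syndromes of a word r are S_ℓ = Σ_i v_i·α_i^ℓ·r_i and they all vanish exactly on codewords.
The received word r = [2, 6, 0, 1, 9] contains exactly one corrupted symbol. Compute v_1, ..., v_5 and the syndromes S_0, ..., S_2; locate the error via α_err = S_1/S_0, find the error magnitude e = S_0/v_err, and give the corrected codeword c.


S = (10, 3, 2), error at position 4, error magnitude e = 5, c = [2, 6, 0, 7, 9].

Step 1: column multipliers v_i = (∏_{j≠i}(α_i − α_j))^{−1} mod 11.
  i = 1 (α = 4): (4−5)(4−9)(4−8)(4−3) = (−1)·(−5)·(−4)·1 = −20 ≡ 2, so v_1 = 2^{−1} = 6 (mod 11).
  i = 2 (α = 5): (5−4)(5−9)(5−8)(5−3) = 1·(−4)·(−3)·2 = 24 ≡ 2, so v_2 = 2^{−1} = 6 (mod 11).
  i = 3 (α = 9): (9−4)(9−5)(9−8)(9−3) = 5·4·1·6 = 120 ≡ 10, so v_3 = 10^{−1} = 10 (mod 11).
  i = 4 (α = 8): (8−4)(8−5)(8−9)(8−3) = 4·3·(−1)·5 = −60 ≡ 6, so v_4 = 6^{−1} = 2 (mod 11).
  i = 5 (α = 3): (3−4)(3−5)(3−9)(3−8) = (−1)·(−2)·(−6)·(−5) = 60 ≡ 5, so v_5 = 5^{−1} = 9 (mod 11).
  v = [6, 6, 10, 2, 9].
Step 2: syndromes of r = [2, 6, 0, 1, 9] (all sums mod 11).
  S_0 = Σ v_i r_i = 6·2 + 6·6 + 10·0 + 2·1 + 9·9 = 131 ≡ 10.
  S_1 = Σ v_i α_i r_i = 6·4·2 + 6·5·6 + 10·9·0 + 2·8·1 + 9·3·9 = 487 ≡ 3.
  α_i^2 mod 11 = [5, 3, 4, 9, 9].
  S_2 = Σ v_i α_i^2 r_i = 6·5·2 + 6·3·6 + 10·4·0 + 2·9·1 + 9·9·9 = 915 ≡ 2.
  S = (10, 3, 2) ≠ 0, so r is not a codeword (an error is present).
Step 3: locate the error. For a single error e at position i, S_ℓ = v_i·e·α_i^ℓ, so α_err = S_1/S_0.
  S_0^{−1} = 10^{−1} = 10 (mod 11), so α_err = 3·10 = 30 ≡ 8 = α_4. Error position i = 4.
  Consistency check: S_2/S_1 = 2·4 = 8 ≡ 8 = α_err ✓ (single-error assumption holds).
Step 4: error magnitude e = S_0/v_4 = S_0·∏_{j≠4}(α_4 − α_j) = 10·6 = 60 ≡ 5 (mod 11).
Step 5: correct position 4: c_4 = r_4 − e = 1 − 5 ≡ 7 (mod 11). Hence c = [2, 6, 0, 7, 9].
  Check: interpolating c through the α_i gives m(x) = 8 + 4·x (degree < 2) with m(α_i) = c_i for every i, so c is indeed a codeword.


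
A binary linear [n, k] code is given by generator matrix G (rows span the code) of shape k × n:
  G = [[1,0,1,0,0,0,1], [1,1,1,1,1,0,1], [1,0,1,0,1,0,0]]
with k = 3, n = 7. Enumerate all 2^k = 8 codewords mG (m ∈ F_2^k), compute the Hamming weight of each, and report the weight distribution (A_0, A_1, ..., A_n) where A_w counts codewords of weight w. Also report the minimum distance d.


Weight distribution: A_0 = 1, A_2 = 1, A_3 = 4, A_4 = 1, A_6 = 1. Minimum distance d = 2.

Enumerate all 2^3 = 8 messages m ∈ F_2^3.
For each, compute codeword c = mG in F_2^7, then tally its weight.
  m = 000 → c = 0000000, weight = 0.
  m = 100 → c = 1010001, weight = 3.
  m = 010 → c = 1111101, weight = 6.
  m = 110 → c = 0101100, weight = 3.
  m = 001 → c = 1010100, weight = 3.
  m = 101 → c = 0000101, weight = 2.
  m = 011 → c = 0101001, weight = 3.
  m = 111 → c = 1111000, weight = 4.
Tally weights:
  weight 0: 1 codewords.
  weight 2: 1 codewords.
  weight 3: 4 codewords.
  weight 4: 1 codewords.
  weight 6: 1 codewords.
Minimum distance d = smallest w > 0 with A_w > 0 = 2.
Sanity: Σ A_w = 8 = 2^3 = 8 ✓.
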